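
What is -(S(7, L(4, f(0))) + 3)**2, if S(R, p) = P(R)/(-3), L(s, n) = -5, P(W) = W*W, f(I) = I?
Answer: -1600/9 ≈ -177.78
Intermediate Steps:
P(W) = W**2
S(R, p) = -R**2/3 (S(R, p) = R**2/(-3) = R**2*(-1/3) = -R**2/3)
-(S(7, L(4, f(0))) + 3)**2 = -(-1/3*7**2 + 3)**2 = -(-1/3*49 + 3)**2 = -(-49/3 + 3)**2 = -(-40/3)**2 = -1*1600/9 = -1600/9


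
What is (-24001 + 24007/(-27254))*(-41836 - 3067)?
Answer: 29373174460683/27254 ≈ 1.0778e+9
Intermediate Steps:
(-24001 + 24007/(-27254))*(-41836 - 3067) = (-24001 + 24007*(-1/27254))*(-44903) = (-24001 - 24007/27254)*(-44903) = -654147261/27254*(-44903) = 29373174460683/27254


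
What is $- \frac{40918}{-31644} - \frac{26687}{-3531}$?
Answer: $\frac{164827481}{18622494} \approx 8.851$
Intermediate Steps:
$- \frac{40918}{-31644} - \frac{26687}{-3531} = \left(-40918\right) \left(- \frac{1}{31644}\right) - - \frac{26687}{3531} = \frac{20459}{15822} + \frac{26687}{3531} = \frac{164827481}{18622494}$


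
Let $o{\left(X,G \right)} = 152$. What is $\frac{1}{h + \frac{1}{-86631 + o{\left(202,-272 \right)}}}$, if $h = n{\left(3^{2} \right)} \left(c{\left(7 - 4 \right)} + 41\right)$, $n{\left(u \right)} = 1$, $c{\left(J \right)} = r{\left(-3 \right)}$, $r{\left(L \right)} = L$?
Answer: $\frac{86479}{3286201} \approx 0.026316$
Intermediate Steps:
$c{\left(J \right)} = -3$
$h = 38$ ($h = 1 \left(-3 + 41\right) = 1 \cdot 38 = 38$)
$\frac{1}{h + \frac{1}{-86631 + o{\left(202,-272 \right)}}} = \frac{1}{38 + \frac{1}{-86631 + 152}} = \frac{1}{38 + \frac{1}{-86479}} = \frac{1}{38 - \frac{1}{86479}} = \frac{1}{\frac{3286201}{86479}} = \frac{86479}{3286201}$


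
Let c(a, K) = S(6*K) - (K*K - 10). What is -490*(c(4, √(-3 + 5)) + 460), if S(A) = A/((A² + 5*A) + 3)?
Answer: -3897656/17 - 980*√2/17 ≈ -2.2936e+5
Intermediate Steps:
S(A) = A/(3 + A² + 5*A)
c(a, K) = 10 - K² + 6*K/(3 + 30*K + 36*K²) (c(a, K) = (6*K)/(3 + (6*K)² + 5*(6*K)) - (K*K - 10) = (6*K)/(3 + 36*K² + 30*K) - (K² - 10) = (6*K)/(3 + 30*K + 36*K²) - (-10 + K²) = 6*K/(3 + 30*K + 36*K²) + (10 - K²) = 10 - K² + 6*K/(3 + 30*K + 36*K²))
-490*(c(4, √(-3 + 5)) + 460) = -490*((2*√(-3 + 5) + (10 - (√(-3 + 5))²)*(1 + 10*√(-3 + 5) + 12*(√(-3 + 5))²))/(1 + 10*√(-3 + 5) + 12*(√(-3 + 5))²) + 460) = -490*((2*√2 + (10 - (√2)²)*(1 + 10*√2 + 12*(√2)²))/(1 + 10*√2 + 12*(√2)²) + 460) = -490*((2*√2 + (10 - 1*2)*(1 + 10*√2 + 12*2))/(1 + 10*√2 + 12*2) + 460) = -490*((2*√2 + (10 - 2)*(1 + 10*√2 + 24))/(1 + 10*√2 + 24) + 460) = -490*((2*√2 + 8*(25 + 10*√2))/(25 + 10*√2) + 460) = -490*((2*√2 + (200 + 80*√2))/(25 + 10*√2) + 460) = -490*((200 + 82*√2)/(25 + 10*√2) + 460) = -490*(460 + (200 + 82*√2)/(25 + 10*√2)) = -225400 - 490*(200 + 82*√2)/(25 + 10*√2)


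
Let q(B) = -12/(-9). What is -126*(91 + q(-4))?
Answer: -11634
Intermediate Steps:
q(B) = 4/3 (q(B) = -12*(-1/9) = 4/3)
-126*(91 + q(-4)) = -126*(91 + 4/3) = -126*277/3 = -11634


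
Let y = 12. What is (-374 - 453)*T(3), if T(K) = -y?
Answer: 9924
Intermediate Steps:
T(K) = -12 (T(K) = -1*12 = -12)
(-374 - 453)*T(3) = (-374 - 453)*(-12) = -827*(-12) = 9924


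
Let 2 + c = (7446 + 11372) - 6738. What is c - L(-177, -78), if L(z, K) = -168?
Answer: 12246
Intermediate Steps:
c = 12078 (c = -2 + ((7446 + 11372) - 6738) = -2 + (18818 - 6738) = -2 + 12080 = 12078)
c - L(-177, -78) = 12078 - 1*(-168) = 12078 + 168 = 12246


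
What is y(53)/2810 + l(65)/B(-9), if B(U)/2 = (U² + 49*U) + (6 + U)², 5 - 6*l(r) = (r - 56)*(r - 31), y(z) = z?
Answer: 534523/5917860 ≈ 0.090324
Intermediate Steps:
l(r) = ⅚ - (-56 + r)*(-31 + r)/6 (l(r) = ⅚ - (r - 56)*(r - 31)/6 = ⅚ - (-56 + r)*(-31 + r)/6)
B(U) = 2*U² + 2*(6 + U)² + 98*U (B(U) = 2*((U² + 49*U) + (6 + U)²) = 2*(U² + (6 + U)² + 49*U) = 2*U² + 2*(6 + U)² + 98*U)
y(53)/2810 + l(65)/B(-9) = 53/2810 + (-577/2 - ⅙*65² + (29/2)*65)/(72 + 4*(-9)² + 122*(-9)) = 53*(1/2810) + (-577/2 - ⅙*4225 + 1885/2)/(72 + 4*81 - 1098) = 53/2810 + (-577/2 - 4225/6 + 1885/2)/(72 + 324 - 1098) = 53/2810 - 301/6/(-702) = 53/2810 - 301/6*(-1/702) = 53/2810 + 301/4212 = 534523/5917860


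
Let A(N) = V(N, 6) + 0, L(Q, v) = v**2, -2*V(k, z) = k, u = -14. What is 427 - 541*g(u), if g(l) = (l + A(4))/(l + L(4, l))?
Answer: 43185/91 ≈ 474.56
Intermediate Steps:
V(k, z) = -k/2
A(N) = -N/2 (A(N) = -N/2 + 0 = -N/2)
g(l) = (-2 + l)/(l + l**2) (g(l) = (l - 1/2*4)/(l + l**2) = (l - 2)/(l + l**2) = (-2 + l)/(l + l**2))
427 - 541*g(u) = 427 - 541*(-2 - 14)/((-14)*(1 - 14)) = 427 - (-541)*(-16)/(14*(-13)) = 427 - (-541)*(-1)*(-16)/(14*13) = 427 - 541*(-8/91) = 427 + 4328/91 = 43185/91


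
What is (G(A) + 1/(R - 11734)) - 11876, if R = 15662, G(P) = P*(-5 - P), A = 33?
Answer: -51574639/3928 ≈ -13130.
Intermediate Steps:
(G(A) + 1/(R - 11734)) - 11876 = (-1*33*(5 + 33) + 1/(15662 - 11734)) - 11876 = (-1*33*38 + 1/3928) - 11876 = (-1254 + 1/3928) - 11876 = -4925711/3928 - 11876 = -51574639/3928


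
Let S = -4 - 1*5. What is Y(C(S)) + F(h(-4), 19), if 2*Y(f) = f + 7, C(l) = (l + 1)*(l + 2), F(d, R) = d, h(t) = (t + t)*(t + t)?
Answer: 191/2 ≈ 95.500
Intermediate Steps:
h(t) = 4*t**2 (h(t) = (2*t)*(2*t) = 4*t**2)
S = -9 (S = -4 - 5 = -9)
C(l) = (1 + l)*(2 + l)
Y(f) = 7/2 + f/2 (Y(f) = (f + 7)/2 = (7 + f)/2 = 7/2 + f/2)
Y(C(S)) + F(h(-4), 19) = (7/2 + (2 + (-9)**2 + 3*(-9))/2) + 4*(-4)**2 = (7/2 + (2 + 81 - 27)/2) + 4*16 = (7/2 + (1/2)*56) + 64 = (7/2 + 28) + 64 = 63/2 + 64 = 191/2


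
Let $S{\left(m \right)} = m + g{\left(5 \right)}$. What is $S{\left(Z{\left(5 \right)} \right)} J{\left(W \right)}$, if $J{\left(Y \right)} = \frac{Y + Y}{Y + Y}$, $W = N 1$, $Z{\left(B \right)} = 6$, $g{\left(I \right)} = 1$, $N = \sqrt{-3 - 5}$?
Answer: $7$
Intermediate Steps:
$N = 2 i \sqrt{2}$ ($N = \sqrt{-8} = 2 i \sqrt{2} \approx 2.8284 i$)
$W = 2 i \sqrt{2}$ ($W = 2 i \sqrt{2} \cdot 1 = 2 i \sqrt{2} \approx 2.8284 i$)
$J{\left(Y \right)} = 1$ ($J{\left(Y \right)} = \frac{2 Y}{2 Y} = 2 Y \frac{1}{2 Y} = 1$)
$S{\left(m \right)} = 1 + m$ ($S{\left(m \right)} = m + 1 = 1 + m$)
$S{\left(Z{\left(5 \right)} \right)} J{\left(W \right)} = \left(1 + 6\right) 1 = 7 \cdot 1 = 7$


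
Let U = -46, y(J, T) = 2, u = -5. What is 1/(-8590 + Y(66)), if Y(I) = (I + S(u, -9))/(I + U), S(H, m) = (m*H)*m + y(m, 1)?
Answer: -20/172137 ≈ -0.00011619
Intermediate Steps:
S(H, m) = 2 + H*m² (S(H, m) = (m*H)*m + 2 = (H*m)*m + 2 = H*m² + 2 = 2 + H*m²)
Y(I) = (-403 + I)/(-46 + I) (Y(I) = (I + (2 - 5*(-9)²))/(I - 46) = (I + (2 - 5*81))/(-46 + I) = (I + (2 - 405))/(-46 + I) = (I - 403)/(-46 + I) = (-403 + I)/(-46 + I))
1/(-8590 + Y(66)) = 1/(-8590 + (-403 + 66)/(-46 + 66)) = 1/(-8590 - 337/20) = 1/(-172137/20) = -20/172137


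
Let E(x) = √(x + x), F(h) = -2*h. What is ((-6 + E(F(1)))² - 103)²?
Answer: 4465 + 3408*I ≈ 4465.0 + 3408.0*I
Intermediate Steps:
E(x) = √2*√x (E(x) = √(2*x) = √2*√x)
((-6 + E(F(1)))² - 103)² = ((-6 + √2*√(-2*1))² - 103)² = ((-6 + √2*√(-2))² - 103)² = ((-6 + √2*(I*√2))² - 103)² = ((-6 + 2*I)² - 103)² = (-103 + (-6 + 2*I)²)²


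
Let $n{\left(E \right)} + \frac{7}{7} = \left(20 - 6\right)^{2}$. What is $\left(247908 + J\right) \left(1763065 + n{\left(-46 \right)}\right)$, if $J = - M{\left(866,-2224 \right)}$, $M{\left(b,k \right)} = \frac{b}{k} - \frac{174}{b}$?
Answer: $\frac{52618761725039815}{120374} \approx 4.3713 \cdot 10^{11}$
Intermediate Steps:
$M{\left(b,k \right)} = - \frac{174}{b} + \frac{b}{k}$
$n{\left(E \right)} = 195$ ($n{\left(E \right)} = -1 + \left(20 - 6\right)^{2} = -1 + 14^{2} = -1 + 196 = 195$)
$J = \frac{284233}{481496}$ ($J = - (- \frac{174}{866} + \frac{866}{-2224}) = - (\left(-174\right) \frac{1}{866} + 866 \left(- \frac{1}{2224}\right)) = - (- \frac{87}{433} - \frac{433}{1112}) = \left(-1\right) \left(- \frac{284233}{481496}\right) = \frac{284233}{481496} \approx 0.59031$)
$\left(247908 + J\right) \left(1763065 + n{\left(-46 \right)}\right) = \left(247908 + \frac{284233}{481496}\right) \left(1763065 + 195\right) = \frac{119366994601}{481496} \cdot 1763260 = \frac{52618761725039815}{120374}$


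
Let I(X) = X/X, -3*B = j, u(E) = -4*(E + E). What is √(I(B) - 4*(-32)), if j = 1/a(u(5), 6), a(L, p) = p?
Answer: √129 ≈ 11.358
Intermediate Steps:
u(E) = -8*E
j = ⅙ (j = 1/6 = ⅙ ≈ 0.16667)
B = -1/18 (B = -⅓*⅙ = -1/18 ≈ -0.055556)
I(X) = 1
√(I(B) - 4*(-32)) = √(1 - 4*(-32)) = √(1 + 128) = √129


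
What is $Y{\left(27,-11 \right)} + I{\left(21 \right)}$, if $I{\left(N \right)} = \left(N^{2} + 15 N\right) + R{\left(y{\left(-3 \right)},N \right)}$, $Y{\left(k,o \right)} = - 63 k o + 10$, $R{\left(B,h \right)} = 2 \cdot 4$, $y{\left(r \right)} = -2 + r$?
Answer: $19485$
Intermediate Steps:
$R{\left(B,h \right)} = 8$
$Y{\left(k,o \right)} = 10 - 63 k o$ ($Y{\left(k,o \right)} = - 63 k o + 10 = 10 - 63 k o$)
$I{\left(N \right)} = 8 + N^{2} + 15 N$ ($I{\left(N \right)} = \left(N^{2} + 15 N\right) + 8 = 8 + N^{2} + 15 N$)
$Y{\left(27,-11 \right)} + I{\left(21 \right)} = \left(10 - 1701 \left(-11\right)\right) + \left(8 + 21^{2} + 15 \cdot 21\right) = \left(10 + 18711\right) + \left(8 + 441 + 315\right) = 18721 + 764 = 19485$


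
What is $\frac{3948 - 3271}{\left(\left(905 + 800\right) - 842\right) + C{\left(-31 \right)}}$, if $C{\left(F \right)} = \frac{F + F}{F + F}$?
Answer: $\frac{677}{864} \approx 0.78356$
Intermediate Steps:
$C{\left(F \right)} = 1$ ($C{\left(F \right)} = \frac{2 F}{2 F} = 2 F \frac{1}{2 F} = 1$)
$\frac{3948 - 3271}{\left(\left(905 + 800\right) - 842\right) + C{\left(-31 \right)}} = \frac{3948 - 3271}{\left(\left(905 + 800\right) - 842\right) + 1} = \frac{677}{\left(1705 - 842\right) + 1} = \frac{677}{863 + 1} = \frac{677}{864}$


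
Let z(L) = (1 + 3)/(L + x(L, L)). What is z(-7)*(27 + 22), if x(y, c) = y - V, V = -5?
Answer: -196/9 ≈ -21.778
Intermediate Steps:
x(y, c) = 5 + y (x(y, c) = y - 1*(-5) = y + 5 = 5 + y)
z(L) = 4/(5 + 2*L) (z(L) = (1 + 3)/(L + (5 + L)) = 4/(5 + 2*L))
z(-7)*(27 + 22) = (4/(5 + 2*(-7)))*(27 + 22) = (4/(5 - 14))*49 = (4/(-9))*49 = (4*(-1/9))*49 = -4/9*49 = -196/9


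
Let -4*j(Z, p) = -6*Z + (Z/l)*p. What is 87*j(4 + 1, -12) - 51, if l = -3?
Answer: 333/2 ≈ 166.50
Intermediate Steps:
j(Z, p) = 3*Z/2 + Z*p/12 (j(Z, p) = -(-6*Z + (Z/(-3))*p)/4 = -(-6*Z + (Z*(-1/3))*p)/4 = -(-6*Z + (-Z/3)*p)/4 = -(-6*Z - Z*p/3)/4 = 3*Z/2 + Z*p/12)
87*j(4 + 1, -12) - 51 = 87*((4 + 1)*(18 - 12)/12) - 51 = 87*((1/12)*5*6) - 51 = 87*(5/2) - 51 = 435/2 - 51 = 333/2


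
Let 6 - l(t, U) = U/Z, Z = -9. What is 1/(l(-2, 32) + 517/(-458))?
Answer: 4122/34735 ≈ 0.11867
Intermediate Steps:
l(t, U) = 6 + U/9 (l(t, U) = 6 - U/(-9) = 6 - U*(-1)/9 = 6 - (-1)*U/9 = 6 + U/9)
1/(l(-2, 32) + 517/(-458)) = 1/((6 + (⅑)*32) + 517/(-458)) = 1/((6 + 32/9) + 517*(-1/458)) = 1/(86/9 - 517/458) = 1/(34735/4122) = 4122/34735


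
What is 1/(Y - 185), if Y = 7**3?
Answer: 1/158 ≈ 0.0063291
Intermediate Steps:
Y = 343
1/(Y - 185) = 1/(343 - 185) = 1/158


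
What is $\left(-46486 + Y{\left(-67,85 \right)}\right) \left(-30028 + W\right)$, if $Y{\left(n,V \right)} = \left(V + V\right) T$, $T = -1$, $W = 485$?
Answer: $1378358208$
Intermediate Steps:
$Y{\left(n,V \right)} = - 2 V$ ($Y{\left(n,V \right)} = \left(V + V\right) \left(-1\right) = 2 V \left(-1\right) = - 2 V$)
$\left(-46486 + Y{\left(-67,85 \right)}\right) \left(-30028 + W\right) = \left(-46486 - 170\right) \left(-30028 + 485\right) = \left(-46486 - 170\right) \left(-29543\right) = \left(-46656\right) \left(-29543\right) = 1378358208$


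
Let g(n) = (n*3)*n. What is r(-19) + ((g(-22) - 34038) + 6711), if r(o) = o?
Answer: -25894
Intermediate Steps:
g(n) = 3*n² (g(n) = (3*n)*n = 3*n²)
r(-19) + ((g(-22) - 34038) + 6711) = -19 + ((3*(-22)² - 34038) + 6711) = -19 + ((3*484 - 34038) + 6711) = -19 + ((1452 - 34038) + 6711) = -19 + (-32586 + 6711) = -19 - 25875 = -25894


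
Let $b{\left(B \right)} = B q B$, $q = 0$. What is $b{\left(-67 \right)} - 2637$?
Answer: $-2637$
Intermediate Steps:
$b{\left(B \right)} = 0$ ($b{\left(B \right)} = B 0 B = 0 B = 0$)
$b{\left(-67 \right)} - 2637 = 0 - 2637 = -2637$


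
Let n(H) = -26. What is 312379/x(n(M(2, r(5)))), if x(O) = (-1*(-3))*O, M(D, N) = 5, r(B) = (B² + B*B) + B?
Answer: -312379/78 ≈ -4004.9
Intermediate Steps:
r(B) = B + 2*B² (r(B) = (B² + B²) + B = 2*B² + B = B + 2*B²)
x(O) = 3*O
312379/x(n(M(2, r(5)))) = 312379/((3*(-26))) = 312379/(-78) = 312379*(-1/78) = -312379/78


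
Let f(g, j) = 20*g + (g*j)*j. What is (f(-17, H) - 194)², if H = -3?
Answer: 471969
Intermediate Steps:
f(g, j) = 20*g + g*j²
(f(-17, H) - 194)² = (-17*(20 + (-3)²) - 194)² = (-17*(20 + 9) - 194)² = (-17*29 - 194)² = (-493 - 194)² = (-687)² = 471969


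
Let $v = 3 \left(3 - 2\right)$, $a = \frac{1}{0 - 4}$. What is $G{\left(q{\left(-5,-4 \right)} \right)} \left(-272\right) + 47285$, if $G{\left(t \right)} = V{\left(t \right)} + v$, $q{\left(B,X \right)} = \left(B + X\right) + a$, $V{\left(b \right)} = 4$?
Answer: $45381$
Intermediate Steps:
$a = - \frac{1}{4}$ ($a = \frac{1}{-4} = - \frac{1}{4} \approx -0.25$)
$q{\left(B,X \right)} = - \frac{1}{4} + B + X$ ($q{\left(B,X \right)} = \left(B + X\right) - \frac{1}{4} = - \frac{1}{4} + B + X$)
$v = 3$ ($v = 3 \cdot 1 = 3$)
$G{\left(t \right)} = 7$ ($G{\left(t \right)} = 4 + 3 = 7$)
$G{\left(q{\left(-5,-4 \right)} \right)} \left(-272\right) + 47285 = 7 \left(-272\right) + 47285 = -1904 + 47285 = 45381$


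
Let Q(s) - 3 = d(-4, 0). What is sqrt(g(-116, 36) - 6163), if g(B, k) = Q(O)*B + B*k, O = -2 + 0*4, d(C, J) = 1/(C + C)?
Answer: I*sqrt(42690)/2 ≈ 103.31*I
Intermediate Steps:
d(C, J) = 1/(2*C)
O = -2 (O = -2 + 0 = -2)
Q(s) = 23/8 (Q(s) = 3 + (1/2)/(-4) = 3 + (1/2)*(-1/4) = 3 - 1/8 = 23/8)
g(B, k) = 23*B/8 + B*k
sqrt(g(-116, 36) - 6163) = sqrt((1/8)*(-116)*(23 + 8*36) - 6163) = sqrt((1/8)*(-116)*(23 + 288) - 6163) = sqrt((1/8)*(-116)*311 - 6163) = sqrt(-9019/2 - 6163) = sqrt(-21345/2) = I*sqrt(42690)/2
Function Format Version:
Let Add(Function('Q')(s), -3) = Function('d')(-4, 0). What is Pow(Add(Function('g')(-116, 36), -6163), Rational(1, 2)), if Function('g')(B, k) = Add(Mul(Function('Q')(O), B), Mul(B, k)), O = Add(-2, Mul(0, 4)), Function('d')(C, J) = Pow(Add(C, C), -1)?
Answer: Mul(Rational(1, 2), I, Pow(42690, Rational(1, 2))) ≈ Mul(103.31, I)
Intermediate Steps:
Function('d')(C, J) = Mul(Rational(1, 2), Pow(C, -1)) (Function('d')(C, J) = Pow(Mul(2, C), -1) = Mul(Rational(1, 2), Pow(C, -1)))
O = -2 (O = Add(-2, 0) = -2)
Function('Q')(s) = Rational(23, 8) (Function('Q')(s) = Add(3, Mul(Rational(1, 2), Pow(-4, -1))) = Add(3, Mul(Rational(1, 2), Rational(-1, 4))) = Add(3, Rational(-1, 8)) = Rational(23, 8))
Function('g')(B, k) = Add(Mul(Rational(23, 8), B), Mul(B, k))
Pow(Add(Function('g')(-116, 36), -6163), Rational(1, 2)) = Pow(Add(Mul(Rational(1, 8), -116, Add(23, Mul(8, 36))), -6163), Rational(1, 2)) = Pow(Add(Mul(Rational(1, 8), -116, Add(23, 288)), -6163), Rational(1, 2)) = Pow(Add(Mul(Rational(1, 8), -116, 311), -6163), Rational(1, 2)) = Pow(Add(Rational(-9019, 2), -6163), Rational(1, 2)) = Pow(Rational(-21345, 2), Rational(1, 2)) = Mul(Rational(1, 2), I, Pow(42690, Rational(1, 2)))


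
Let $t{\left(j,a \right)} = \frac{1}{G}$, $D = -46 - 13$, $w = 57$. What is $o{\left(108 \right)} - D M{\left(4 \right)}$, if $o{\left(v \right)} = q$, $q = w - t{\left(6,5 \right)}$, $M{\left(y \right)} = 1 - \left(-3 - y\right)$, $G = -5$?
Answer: $\frac{2646}{5} \approx 529.2$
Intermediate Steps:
$D = -59$ ($D = -46 - 13 = -59$)
$t{\left(j,a \right)} = - \frac{1}{5}$ ($t{\left(j,a \right)} = \frac{1}{-5} = - \frac{1}{5}$)
$M{\left(y \right)} = 4 + y$ ($M{\left(y \right)} = 1 + \left(3 + y\right) = 4 + y$)
$q = \frac{286}{5}$ ($q = 57 - - \frac{1}{5} = 57 + \frac{1}{5} = \frac{286}{5} \approx 57.2$)
$o{\left(v \right)} = \frac{286}{5}$
$o{\left(108 \right)} - D M{\left(4 \right)} = \frac{286}{5} - - 59 \left(4 + 4\right) = \frac{286}{5} - \left(-59\right) 8 = \frac{286}{5} - -472 = \frac{286}{5} + 472 = \frac{2646}{5}$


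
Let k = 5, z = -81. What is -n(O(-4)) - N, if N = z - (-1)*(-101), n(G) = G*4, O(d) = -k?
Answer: 202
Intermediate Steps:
O(d) = -5 (O(d) = -1*5 = -5)
n(G) = 4*G
N = -182 (N = -81 - (-1)*(-101) = -81 - 1*101 = -81 - 101 = -182)
-n(O(-4)) - N = -4*(-5) - 1*(-182) = -1*(-20) + 182 = 20 + 182 = 202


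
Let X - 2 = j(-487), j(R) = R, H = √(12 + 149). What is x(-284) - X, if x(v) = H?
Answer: 485 + √161 ≈ 497.69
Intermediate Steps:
H = √161 ≈ 12.689
x(v) = √161
X = -485 (X = 2 - 487 = -485)
x(-284) - X = √161 - 1*(-485) = √161 + 485 = 485 + √161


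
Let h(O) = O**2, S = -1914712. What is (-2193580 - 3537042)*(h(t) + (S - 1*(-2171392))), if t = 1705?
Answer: -18129997474510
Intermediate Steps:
(-2193580 - 3537042)*(h(t) + (S - 1*(-2171392))) = (-2193580 - 3537042)*(1705**2 + (-1914712 - 1*(-2171392))) = -5730622*(2907025 + (-1914712 + 2171392)) = -5730622*(2907025 + 256680) = -5730622*3163705 = -18129997474510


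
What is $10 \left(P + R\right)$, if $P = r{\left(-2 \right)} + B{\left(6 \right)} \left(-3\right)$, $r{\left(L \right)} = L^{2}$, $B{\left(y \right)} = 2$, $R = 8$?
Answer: $60$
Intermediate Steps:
$P = -2$ ($P = \left(-2\right)^{2} + 2 \left(-3\right) = 4 - 6 = -2$)
$10 \left(P + R\right) = 10 \left(-2 + 8\right) = 10 \cdot 6 = 60$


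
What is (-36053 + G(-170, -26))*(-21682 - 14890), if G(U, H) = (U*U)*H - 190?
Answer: 28805679796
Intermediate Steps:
G(U, H) = -190 + H*U² (G(U, H) = U²*H - 190 = H*U² - 190 = -190 + H*U²)
(-36053 + G(-170, -26))*(-21682 - 14890) = (-36053 + (-190 - 26*(-170)²))*(-21682 - 14890) = (-36053 + (-190 - 26*28900))*(-36572) = (-36053 + (-190 - 751400))*(-36572) = (-36053 - 751590)*(-36572) = -787643*(-36572) = 28805679796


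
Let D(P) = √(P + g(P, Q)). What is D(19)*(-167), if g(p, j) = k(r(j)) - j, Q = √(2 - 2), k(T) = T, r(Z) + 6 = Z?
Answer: -167*√13 ≈ -602.13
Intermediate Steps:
r(Z) = -6 + Z
Q = 0 (Q = √0 = 0)
g(p, j) = -6 (g(p, j) = (-6 + j) - j = -6)
D(P) = √(-6 + P) (D(P) = √(P - 6) = √(-6 + P))
D(19)*(-167) = √(-6 + 19)*(-167) = √13*(-167) = -167*√13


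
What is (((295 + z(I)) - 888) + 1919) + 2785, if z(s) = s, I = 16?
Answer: 4127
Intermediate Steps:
(((295 + z(I)) - 888) + 1919) + 2785 = (((295 + 16) - 888) + 1919) + 2785 = ((311 - 888) + 1919) + 2785 = (-577 + 1919) + 2785 = 1342 + 2785 = 4127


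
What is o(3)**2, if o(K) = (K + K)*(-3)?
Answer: 324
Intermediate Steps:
o(K) = -6*K (o(K) = (2*K)*(-3) = -6*K)
o(3)**2 = (-6*3)**2 = (-18)**2 = 324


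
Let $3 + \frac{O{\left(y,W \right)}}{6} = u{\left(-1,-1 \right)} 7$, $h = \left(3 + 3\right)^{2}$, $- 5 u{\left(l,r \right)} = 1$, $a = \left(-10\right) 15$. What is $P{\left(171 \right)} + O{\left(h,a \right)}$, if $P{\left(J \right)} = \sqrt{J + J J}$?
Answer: $- \frac{132}{5} + 6 \sqrt{817} \approx 145.1$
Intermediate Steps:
$a = -150$
$u{\left(l,r \right)} = - \frac{1}{5}$ ($u{\left(l,r \right)} = \left(- \frac{1}{5}\right) 1 = - \frac{1}{5}$)
$h = 36$ ($h = 6^{2} = 36$)
$O{\left(y,W \right)} = - \frac{132}{5}$ ($O{\left(y,W \right)} = -18 + 6 \left(\left(- \frac{1}{5}\right) 7\right) = -18 + 6 \left(- \frac{7}{5}\right) = -18 - \frac{42}{5} = - \frac{132}{5}$)
$P{\left(J \right)} = \sqrt{J + J^{2}}$
$P{\left(171 \right)} + O{\left(h,a \right)} = \sqrt{171 \left(1 + 171\right)} - \frac{132}{5} = \sqrt{171 \cdot 172} - \frac{132}{5} = \sqrt{29412} - \frac{132}{5} = 6 \sqrt{817} - \frac{132}{5} = - \frac{132}{5} + 6 \sqrt{817}$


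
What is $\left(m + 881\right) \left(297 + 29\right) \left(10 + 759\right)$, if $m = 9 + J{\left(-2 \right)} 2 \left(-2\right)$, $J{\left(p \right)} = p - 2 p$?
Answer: $221112108$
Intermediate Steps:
$J{\left(p \right)} = - p$
$m = 1$ ($m = 9 + \left(-1\right) \left(-2\right) 2 \left(-2\right) = 9 + 2 \left(-4\right) = 9 - 8 = 1$)
$\left(m + 881\right) \left(297 + 29\right) \left(10 + 759\right) = \left(1 + 881\right) \left(297 + 29\right) \left(10 + 759\right) = 882 \cdot 326 \cdot 769 = 882 \cdot 250694 = 221112108$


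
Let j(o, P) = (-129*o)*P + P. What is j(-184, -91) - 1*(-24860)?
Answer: -2135207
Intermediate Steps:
j(o, P) = P - 129*P*o (j(o, P) = -129*P*o + P = P - 129*P*o)
j(-184, -91) - 1*(-24860) = -91*(1 - 129*(-184)) - 1*(-24860) = -91*(1 + 23736) + 24860 = -91*23737 + 24860 = -2160067 + 24860 = -2135207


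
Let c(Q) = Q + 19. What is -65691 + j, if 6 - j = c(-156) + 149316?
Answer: -214864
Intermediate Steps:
c(Q) = 19 + Q
j = -149173 (j = 6 - ((19 - 156) + 149316) = 6 - (-137 + 149316) = 6 - 1*149179 = 6 - 149179 = -149173)
-65691 + j = -65691 - 149173 = -214864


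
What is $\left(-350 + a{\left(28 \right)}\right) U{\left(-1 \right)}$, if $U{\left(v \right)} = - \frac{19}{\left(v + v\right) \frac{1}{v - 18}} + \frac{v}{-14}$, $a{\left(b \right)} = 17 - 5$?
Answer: $\frac{426894}{7} \approx 60985.0$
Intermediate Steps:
$a{\left(b \right)} = 12$
$U{\left(v \right)} = - \frac{v}{14} - \frac{19 \left(-18 + v\right)}{2 v}$ ($U{\left(v \right)} = - \frac{19}{2 v \frac{1}{-18 + v}} + v \left(- \frac{1}{14}\right) = - \frac{19}{2 v \frac{1}{-18 + v}} - \frac{v}{14} = - 19 \frac{-18 + v}{2 v} - \frac{v}{14} = - \frac{19 \left(-18 + v\right)}{2 v} - \frac{v}{14} = - \frac{v}{14} - \frac{19 \left(-18 + v\right)}{2 v}$)
$\left(-350 + a{\left(28 \right)}\right) U{\left(-1 \right)} = \left(-350 + 12\right) \frac{2394 - - (133 - 1)}{14 \left(-1\right)} = - 338 \cdot \frac{1}{14} \left(-1\right) \left(2394 - \left(-1\right) 132\right) = - 338 \cdot \frac{1}{14} \left(-1\right) \left(2394 + 132\right) = - 338 \cdot \frac{1}{14} \left(-1\right) 2526 = \left(-338\right) \left(- \frac{1263}{7}\right) = \frac{426894}{7}$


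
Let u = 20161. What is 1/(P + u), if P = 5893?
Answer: 1/26054 ≈ 3.8382e-5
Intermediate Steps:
1/(P + u) = 1/(5893 + 20161) = 1/26054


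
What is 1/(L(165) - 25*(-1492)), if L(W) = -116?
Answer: 1/37184 ≈ 2.6893e-5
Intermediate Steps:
1/(L(165) - 25*(-1492)) = 1/(-116 - 25*(-1492)) = 1/(-116 + 37300) = 1/37184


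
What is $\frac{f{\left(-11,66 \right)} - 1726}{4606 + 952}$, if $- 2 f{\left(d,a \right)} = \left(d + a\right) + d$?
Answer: $- \frac{874}{2779} \approx -0.3145$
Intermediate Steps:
$f{\left(d,a \right)} = - d - \frac{a}{2}$ ($f{\left(d,a \right)} = - \frac{\left(d + a\right) + d}{2} = - \frac{\left(a + d\right) + d}{2} = - \frac{a + 2 d}{2} = - d - \frac{a}{2}$)
$\frac{f{\left(-11,66 \right)} - 1726}{4606 + 952} = \frac{\left(\left(-1\right) \left(-11\right) - 33\right) - 1726}{4606 + 952} = \frac{\left(11 - 33\right) - 1726}{5558} = \left(-22 - 1726\right) \frac{1}{5558} = \left(-1748\right) \frac{1}{5558} = - \frac{874}{2779}$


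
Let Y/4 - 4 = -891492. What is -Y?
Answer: 3565952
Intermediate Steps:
Y = -3565952 (Y = 16 + 4*(-891492) = 16 - 3565968 = -3565952)
-Y = -1*(-3565952) = 3565952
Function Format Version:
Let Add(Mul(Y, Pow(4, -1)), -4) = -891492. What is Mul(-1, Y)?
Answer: 3565952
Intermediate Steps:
Y = -3565952 (Y = Add(16, Mul(4, -891492)) = Add(16, -3565968) = -3565952)
Mul(-1, Y) = Mul(-1, -3565952) = 3565952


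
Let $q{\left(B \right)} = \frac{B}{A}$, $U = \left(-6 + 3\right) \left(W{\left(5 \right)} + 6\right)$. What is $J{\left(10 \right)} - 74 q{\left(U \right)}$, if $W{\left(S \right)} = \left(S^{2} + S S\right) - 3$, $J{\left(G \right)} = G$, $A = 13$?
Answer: $\frac{11896}{13} \approx 915.08$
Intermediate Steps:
$W{\left(S \right)} = -3 + 2 S^{2}$ ($W{\left(S \right)} = \left(S^{2} + S^{2}\right) - 3 = 2 S^{2} - 3 = -3 + 2 S^{2}$)
$U = -159$ ($U = \left(-6 + 3\right) \left(\left(-3 + 2 \cdot 5^{2}\right) + 6\right) = - 3 \left(\left(-3 + 2 \cdot 25\right) + 6\right) = - 3 \left(\left(-3 + 50\right) + 6\right) = - 3 \left(47 + 6\right) = \left(-3\right) 53 = -159$)
$q{\left(B \right)} = \frac{B}{13}$
$J{\left(10 \right)} - 74 q{\left(U \right)} = 10 - 74 \cdot \frac{1}{13} \left(-159\right) = 10 - - \frac{11766}{13} = 10 + \frac{11766}{13} = \frac{11896}{13}$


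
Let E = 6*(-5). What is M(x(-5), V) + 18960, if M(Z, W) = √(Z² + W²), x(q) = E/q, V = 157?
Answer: 18960 + √24685 ≈ 19117.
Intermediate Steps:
E = -30
x(q) = -30/q
M(Z, W) = √(W² + Z²)
M(x(-5), V) + 18960 = √(157² + (-30/(-5))²) + 18960 = √(24649 + (-30*(-⅕))²) + 18960 = √(24649 + 6²) + 18960 = √(24649 + 36) + 18960 = √24685 + 18960 = 18960 + √24685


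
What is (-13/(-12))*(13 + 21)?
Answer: 221/6 ≈ 36.833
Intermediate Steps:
(-13/(-12))*(13 + 21) = -13*(-1/12)*34 = (13/12)*34 = 221/6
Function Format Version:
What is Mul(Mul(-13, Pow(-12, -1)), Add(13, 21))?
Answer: Rational(221, 6) ≈ 36.833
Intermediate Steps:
Mul(Mul(-13, Pow(-12, -1)), Add(13, 21)) = Mul(Mul(-13, Rational(-1, 12)), 34) = Mul(Rational(13, 12), 34) = Rational(221, 6)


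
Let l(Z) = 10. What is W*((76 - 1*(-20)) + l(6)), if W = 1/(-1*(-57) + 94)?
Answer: 106/151 ≈ 0.70199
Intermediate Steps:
W = 1/151 (W = 1/(57 + 94) = 1/151 ≈ 0.0066225)
W*((76 - 1*(-20)) + l(6)) = ((76 - 1*(-20)) + 10)/151 = ((76 + 20) + 10)/151 = (96 + 10)/151 = (1/151)*106 = 106/151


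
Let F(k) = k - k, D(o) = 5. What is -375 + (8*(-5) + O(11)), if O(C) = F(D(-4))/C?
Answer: -415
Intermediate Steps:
F(k) = 0
O(C) = 0 (O(C) = 0/C = 0)
-375 + (8*(-5) + O(11)) = -375 + (8*(-5) + 0) = -375 + (-40 + 0) = -375 - 40 = -415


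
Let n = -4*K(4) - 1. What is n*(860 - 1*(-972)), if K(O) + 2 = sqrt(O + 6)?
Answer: 12824 - 7328*sqrt(10) ≈ -10349.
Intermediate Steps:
K(O) = -2 + sqrt(6 + O) (K(O) = -2 + sqrt(O + 6) = -2 + sqrt(6 + O))
n = 7 - 4*sqrt(10) (n = -4*(-2 + sqrt(6 + 4)) - 1 = -4*(-2 + sqrt(10)) - 1 = (8 - 4*sqrt(10)) - 1 = 7 - 4*sqrt(10) ≈ -5.6491)
n*(860 - 1*(-972)) = (7 - 4*sqrt(10))*(860 - 1*(-972)) = (7 - 4*sqrt(10))*(860 + 972) = (7 - 4*sqrt(10))*1832 = 12824 - 7328*sqrt(10)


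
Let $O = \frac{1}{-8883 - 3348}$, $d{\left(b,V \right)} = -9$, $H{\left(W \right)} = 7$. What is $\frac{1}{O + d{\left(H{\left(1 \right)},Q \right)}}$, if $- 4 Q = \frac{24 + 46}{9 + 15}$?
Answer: $- \frac{12231}{110080} \approx -0.11111$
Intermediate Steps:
$Q = - \frac{35}{48}$ ($Q = - \frac{\left(24 + 46\right) \frac{1}{9 + 15}}{4} = - \frac{70 \cdot \frac{1}{24}}{4} = \left(- \frac{1}{4}\right) \frac{35}{12} = - \frac{35}{48} \approx -0.72917$)
$O = - \frac{1}{12231}$ ($O = \frac{1}{-12231} = - \frac{1}{12231} \approx -8.1759 \cdot 10^{-5}$)
$\frac{1}{O + d{\left(H{\left(1 \right)},Q \right)}} = \frac{1}{- \frac{1}{12231} - 9} = \frac{1}{- \frac{110080}{12231}} = - \frac{12231}{110080}$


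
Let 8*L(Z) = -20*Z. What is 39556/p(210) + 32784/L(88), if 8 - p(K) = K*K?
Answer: -90888403/606265 ≈ -149.92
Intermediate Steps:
p(K) = 8 - K² (p(K) = 8 - K*K = 8 - K²)
L(Z) = -5*Z/2 (L(Z) = (-20*Z)/8 = -5*Z/2)
39556/p(210) + 32784/L(88) = 39556/(8 - 1*210²) + 32784/((-5/2*88)) = 39556/(8 - 1*44100) + 32784/(-220) = 39556/(8 - 44100) + 32784*(-1/220) = 39556/(-44092) - 8196/55 = 39556*(-1/44092) - 8196/55 = -9889/11023 - 8196/55 = -90888403/606265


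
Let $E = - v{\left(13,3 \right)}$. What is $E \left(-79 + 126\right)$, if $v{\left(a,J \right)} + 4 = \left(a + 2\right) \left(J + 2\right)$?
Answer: $-3337$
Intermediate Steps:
$v{\left(a,J \right)} = -4 + \left(2 + J\right) \left(2 + a\right)$ ($v{\left(a,J \right)} = -4 + \left(a + 2\right) \left(J + 2\right) = -4 + \left(2 + a\right) \left(2 + J\right) = -4 + \left(2 + J\right) \left(2 + a\right)$)
$E = -71$ ($E = - (2 \cdot 3 + 2 \cdot 13 + 3 \cdot 13) = - (6 + 26 + 39) = \left(-1\right) 71 = -71$)
$E \left(-79 + 126\right) = - 71 \left(-79 + 126\right) = \left(-71\right) 47 = -3337$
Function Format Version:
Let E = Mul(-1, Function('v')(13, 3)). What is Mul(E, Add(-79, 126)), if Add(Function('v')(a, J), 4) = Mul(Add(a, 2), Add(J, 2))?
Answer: -3337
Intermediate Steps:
Function('v')(a, J) = Add(-4, Mul(Add(2, J), Add(2, a))) (Function('v')(a, J) = Add(-4, Mul(Add(a, 2), Add(J, 2))) = Add(-4, Mul(Add(2, a), Add(2, J))) = Add(-4, Mul(Add(2, J), Add(2, a))))
E = -71 (E = Mul(-1, Add(Mul(2, 3), Mul(2, 13), Mul(3, 13))) = Mul(-1, Add(6, 26, 39)) = Mul(-1, 71) = -71)
Mul(E, Add(-79, 126)) = Mul(-71, Add(-79, 126)) = Mul(-71, 47) = -3337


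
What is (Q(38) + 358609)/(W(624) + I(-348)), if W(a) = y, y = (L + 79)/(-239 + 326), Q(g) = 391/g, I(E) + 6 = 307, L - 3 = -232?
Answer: 131732819/109934 ≈ 1198.3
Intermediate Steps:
L = -229 (L = 3 - 232 = -229)
I(E) = 301 (I(E) = -6 + 307 = 301)
y = -50/29 (y = (-229 + 79)/(-239 + 326) = -150/87 = -150*1/87 = -50/29 ≈ -1.7241)
W(a) = -50/29
(Q(38) + 358609)/(W(624) + I(-348)) = (391/38 + 358609)/(-50/29 + 301) = (391*(1/38) + 358609)/(8679/29) = (391/38 + 358609)*(29/8679) = (13627533/38)*(29/8679) = 131732819/109934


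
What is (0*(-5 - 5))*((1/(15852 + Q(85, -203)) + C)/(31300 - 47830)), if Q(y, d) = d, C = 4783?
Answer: 0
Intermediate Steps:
(0*(-5 - 5))*((1/(15852 + Q(85, -203)) + C)/(31300 - 47830)) = (0*(-5 - 5))*((1/(15852 - 203) + 4783)/(31300 - 47830)) = (0*(-10))*((1/15649 + 4783)/(-16530)) = 0*((1/15649 + 4783)*(-1/16530)) = 0*((74849168/15649)*(-1/16530)) = 0*(-37424584/129338985) = 0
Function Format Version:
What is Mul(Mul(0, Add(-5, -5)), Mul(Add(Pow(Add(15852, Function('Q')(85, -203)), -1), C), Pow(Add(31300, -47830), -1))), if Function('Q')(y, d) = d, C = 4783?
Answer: 0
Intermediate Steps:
Mul(Mul(0, Add(-5, -5)), Mul(Add(Pow(Add(15852, Function('Q')(85, -203)), -1), C), Pow(Add(31300, -47830), -1))) = Mul(Mul(0, Add(-5, -5)), Mul(Add(Pow(Add(15852, -203), -1), 4783), Pow(Add(31300, -47830), -1))) = Mul(Mul(0, -10), Mul(Add(Pow(15649, -1), 4783), Pow(-16530, -1))) = Mul(0, Mul(Add(Rational(1, 15649), 4783), Rational(-1, 16530))) = Mul(0, Mul(Rational(74849168, 15649), Rational(-1, 16530))) = Mul(0, Rational(-37424584, 129338985)) = 0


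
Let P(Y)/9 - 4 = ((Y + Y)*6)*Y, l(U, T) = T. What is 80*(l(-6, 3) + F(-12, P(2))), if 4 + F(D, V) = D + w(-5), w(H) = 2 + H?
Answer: -1280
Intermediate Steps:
P(Y) = 36 + 108*Y² (P(Y) = 36 + 9*(((Y + Y)*6)*Y) = 36 + 9*(((2*Y)*6)*Y) = 36 + 9*((12*Y)*Y) = 36 + 9*(12*Y²) = 36 + 108*Y²)
F(D, V) = -7 + D (F(D, V) = -4 + (D + (2 - 5)) = -4 + (D - 3) = -4 + (-3 + D) = -7 + D)
80*(l(-6, 3) + F(-12, P(2))) = 80*(3 + (-7 - 12)) = 80*(3 - 19) = 80*(-16) = -1280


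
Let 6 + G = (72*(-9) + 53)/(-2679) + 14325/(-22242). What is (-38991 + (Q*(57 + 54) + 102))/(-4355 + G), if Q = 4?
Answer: 763598665170/86627025161 ≈ 8.8148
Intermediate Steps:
G = -127553531/19862106 (G = -6 + ((72*(-9) + 53)/(-2679) + 14325/(-22242)) = -6 + ((-648 + 53)*(-1/2679) + 14325*(-1/22242)) = -6 + (-595*(-1/2679) - 4775/7414) = -6 + (595/2679 - 4775/7414) = -6 - 8380895/19862106 = -127553531/19862106 ≈ -6.4220)
(-38991 + (Q*(57 + 54) + 102))/(-4355 + G) = (-38991 + (4*(57 + 54) + 102))/(-4355 - 127553531/19862106) = (-38991 + (4*111 + 102))/(-86627025161/19862106) = (-38991 + (444 + 102))*(-19862106/86627025161) = (-38991 + 546)*(-19862106/86627025161) = -38445*(-19862106/86627025161) = 763598665170/86627025161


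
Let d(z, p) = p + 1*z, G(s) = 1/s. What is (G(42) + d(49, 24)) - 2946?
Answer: -120665/42 ≈ -2873.0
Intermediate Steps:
d(z, p) = p + z
(G(42) + d(49, 24)) - 2946 = (1/42 + (24 + 49)) - 2946 = (1/42 + 73) - 2946 = 3067/42 - 2946 = -120665/42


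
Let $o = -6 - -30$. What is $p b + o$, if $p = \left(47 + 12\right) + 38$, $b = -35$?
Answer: $-3371$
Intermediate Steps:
$o = 24$ ($o = -6 + 30 = 24$)
$p = 97$ ($p = 59 + 38 = 97$)
$p b + o = 97 \left(-35\right) + 24 = -3395 + 24 = -3371$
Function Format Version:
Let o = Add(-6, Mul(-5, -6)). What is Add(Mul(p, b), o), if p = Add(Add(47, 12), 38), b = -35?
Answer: -3371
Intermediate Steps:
o = 24 (o = Add(-6, 30) = 24)
p = 97 (p = Add(59, 38) = 97)
Add(Mul(p, b), o) = Add(Mul(97, -35), 24) = Add(-3395, 24) = -3371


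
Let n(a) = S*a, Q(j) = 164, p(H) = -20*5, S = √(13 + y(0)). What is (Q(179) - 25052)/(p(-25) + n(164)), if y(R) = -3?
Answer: -10370/1079 - 85034*√10/5395 ≈ -59.453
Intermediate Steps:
S = √10 (S = √(13 - 3) = √10 ≈ 3.1623)
p(H) = -100
n(a) = a*√10 (n(a) = √10*a = a*√10)
(Q(179) - 25052)/(p(-25) + n(164)) = (164 - 25052)/(-100 + 164*√10) = -24888/(-100 + 164*√10)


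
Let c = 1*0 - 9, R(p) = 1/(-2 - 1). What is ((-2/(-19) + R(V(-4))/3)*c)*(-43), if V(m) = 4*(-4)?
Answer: -43/19 ≈ -2.2632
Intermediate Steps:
V(m) = -16
R(p) = -⅓ (R(p) = 1/(-3) = -⅓)
c = -9 (c = 0 - 9 = -9)
((-2/(-19) + R(V(-4))/3)*c)*(-43) = ((-2/(-19) - ⅓/3)*(-9))*(-43) = ((-2*(-1/19) - ⅓*⅓)*(-9))*(-43) = ((2/19 - ⅑)*(-9))*(-43) = -1/171*(-9)*(-43) = (1/19)*(-43) = -43/19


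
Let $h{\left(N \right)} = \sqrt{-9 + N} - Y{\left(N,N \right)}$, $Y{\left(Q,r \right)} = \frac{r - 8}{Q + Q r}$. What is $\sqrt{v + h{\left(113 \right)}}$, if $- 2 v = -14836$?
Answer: $\frac{\sqrt{136776167958 + 36876872 \sqrt{26}}}{4294} \approx 86.187$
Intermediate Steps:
$v = 7418$ ($v = \left(- \frac{1}{2}\right) \left(-14836\right) = 7418$)
$Y{\left(Q,r \right)} = \frac{-8 + r}{Q + Q r}$
$h{\left(N \right)} = \sqrt{-9 + N} - \frac{-8 + N}{N \left(1 + N\right)}$
$\sqrt{v + h{\left(113 \right)}} = \sqrt{7418 + \frac{8 - 113 + 113 \sqrt{-9 + 113} \left(1 + 113\right)}{113 \left(1 + 113\right)}} = \sqrt{7418 + \frac{8 - 113 + 113 \sqrt{104} \cdot 114}{113 \cdot 114}} = \sqrt{7418 + \frac{1}{113} \cdot \frac{1}{114} \left(8 - 113 + 113 \cdot 2 \sqrt{26} \cdot 114\right)} = \sqrt{7418 + \frac{1}{113} \cdot \frac{1}{114} \left(8 - 113 + 25764 \sqrt{26}\right)} = \sqrt{7418 + \frac{1}{113} \cdot \frac{1}{114} \left(-105 + 25764 \sqrt{26}\right)} = \sqrt{7418 - \left(\frac{35}{4294} - 2 \sqrt{26}\right)} = \sqrt{\frac{31852857}{4294} + 2 \sqrt{26}}$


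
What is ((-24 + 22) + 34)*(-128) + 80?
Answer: -4016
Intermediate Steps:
((-24 + 22) + 34)*(-128) + 80 = (-2 + 34)*(-128) + 80 = 32*(-128) + 80 = -4096 + 80 = -4016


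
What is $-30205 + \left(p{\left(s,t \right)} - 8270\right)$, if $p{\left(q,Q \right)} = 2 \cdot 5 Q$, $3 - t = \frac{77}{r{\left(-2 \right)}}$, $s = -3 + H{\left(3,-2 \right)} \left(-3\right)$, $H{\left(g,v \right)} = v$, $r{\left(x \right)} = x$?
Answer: $-38060$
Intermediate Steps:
$s = 3$ ($s = -3 - -6 = -3 + 6 = 3$)
$t = \frac{83}{2}$ ($t = 3 - \frac{77}{-2} = 3 - 77 \left(- \frac{1}{2}\right) = 3 - - \frac{77}{2} = 3 + \frac{77}{2} = \frac{83}{2} \approx 41.5$)
$p{\left(q,Q \right)} = 10 Q$
$-30205 + \left(p{\left(s,t \right)} - 8270\right) = -30205 + \left(10 \cdot \frac{83}{2} - 8270\right) = -30205 + \left(415 - 8270\right) = -30205 - 7855 = -38060$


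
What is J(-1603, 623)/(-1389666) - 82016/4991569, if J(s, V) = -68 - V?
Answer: -10047788407/630601247814 ≈ -0.015934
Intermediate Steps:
J(-1603, 623)/(-1389666) - 82016/4991569 = (-68 - 1*623)/(-1389666) - 82016/4991569 = (-68 - 623)*(-1/1389666) - 82016*1/4991569 = -691*(-1/1389666) - 7456/453779 = 691/1389666 - 7456/453779 = -10047788407/630601247814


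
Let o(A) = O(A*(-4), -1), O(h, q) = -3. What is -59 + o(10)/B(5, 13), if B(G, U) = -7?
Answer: -410/7 ≈ -58.571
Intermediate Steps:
o(A) = -3
-59 + o(10)/B(5, 13) = -59 - 3/(-7) = -59 - 3*(-1/7) = -59 + 3/7 = -410/7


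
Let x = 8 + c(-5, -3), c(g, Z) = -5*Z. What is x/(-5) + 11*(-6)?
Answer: -353/5 ≈ -70.600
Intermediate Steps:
x = 23 (x = 8 - 5*(-3) = 8 + 15 = 23)
x/(-5) + 11*(-6) = 23/(-5) + 11*(-6) = 23*(-⅕) - 66 = -23/5 - 66 = -353/5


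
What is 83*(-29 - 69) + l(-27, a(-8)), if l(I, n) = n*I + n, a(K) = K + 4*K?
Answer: -7094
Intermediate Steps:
a(K) = 5*K
l(I, n) = n + I*n (l(I, n) = I*n + n = n + I*n)
83*(-29 - 69) + l(-27, a(-8)) = 83*(-29 - 69) + (5*(-8))*(1 - 27) = 83*(-98) - 40*(-26) = -8134 + 1040 = -7094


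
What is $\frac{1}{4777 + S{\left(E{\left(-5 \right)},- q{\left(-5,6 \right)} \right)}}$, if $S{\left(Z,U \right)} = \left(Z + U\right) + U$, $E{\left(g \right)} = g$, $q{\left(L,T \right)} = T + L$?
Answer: $\frac{1}{4770} \approx 0.00020964$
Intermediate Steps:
$q{\left(L,T \right)} = L + T$
$S{\left(Z,U \right)} = Z + 2 U$ ($S{\left(Z,U \right)} = \left(U + Z\right) + U = Z + 2 U$)
$\frac{1}{4777 + S{\left(E{\left(-5 \right)},- q{\left(-5,6 \right)} \right)}} = \frac{1}{4777 - \left(5 - 2 \left(- (-5 + 6)\right)\right)} = \frac{1}{4777 - \left(5 - 2 \left(\left(-1\right) 1\right)\right)} = \frac{1}{4777 + \left(-5 + 2 \left(-1\right)\right)} = \frac{1}{4777 - 7} = \frac{1}{4770}$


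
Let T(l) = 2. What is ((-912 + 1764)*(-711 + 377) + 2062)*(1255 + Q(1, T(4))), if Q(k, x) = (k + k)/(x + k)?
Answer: -1064200102/3 ≈ -3.5473e+8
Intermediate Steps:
Q(k, x) = 2*k/(k + x) (Q(k, x) = (2*k)/(k + x) = 2*k/(k + x))
((-912 + 1764)*(-711 + 377) + 2062)*(1255 + Q(1, T(4))) = ((-912 + 1764)*(-711 + 377) + 2062)*(1255 + 2*1/(1 + 2)) = (852*(-334) + 2062)*(1255 + 2*1/3) = (-284568 + 2062)*(1255 + 2*1*(⅓)) = -282506*(1255 + ⅔) = -282506*3767/3 = -1064200102/3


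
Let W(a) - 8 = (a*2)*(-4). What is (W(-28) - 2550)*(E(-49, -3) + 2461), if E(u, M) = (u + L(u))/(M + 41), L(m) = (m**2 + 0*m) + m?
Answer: -5845081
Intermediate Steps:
W(a) = 8 - 8*a (W(a) = 8 + (a*2)*(-4) = 8 + (2*a)*(-4) = 8 - 8*a)
L(m) = m + m**2 (L(m) = (m**2 + 0) + m = m**2 + m = m + m**2)
E(u, M) = (u + u*(1 + u))/(41 + M) (E(u, M) = (u + u*(1 + u))/(M + 41) = (u + u*(1 + u))/(41 + M))
(W(-28) - 2550)*(E(-49, -3) + 2461) = ((8 - 8*(-28)) - 2550)*(-49*(2 - 49)/(41 - 3) + 2461) = ((8 + 224) - 2550)*(-49*(-47)/38 + 2461) = (232 - 2550)*(-49*1/38*(-47) + 2461) = -2318*(2303/38 + 2461) = -2318*95821/38 = -5845081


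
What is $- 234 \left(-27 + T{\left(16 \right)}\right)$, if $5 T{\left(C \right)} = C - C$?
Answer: $6318$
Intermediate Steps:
$T{\left(C \right)} = 0$ ($T{\left(C \right)} = \frac{C - C}{5} = \frac{1}{5} \cdot 0 = 0$)
$- 234 \left(-27 + T{\left(16 \right)}\right) = - 234 \left(-27 + 0\right) = \left(-234\right) \left(-27\right) = 6318$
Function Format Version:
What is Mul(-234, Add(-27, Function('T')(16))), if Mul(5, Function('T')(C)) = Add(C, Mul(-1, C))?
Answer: 6318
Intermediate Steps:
Function('T')(C) = 0 (Function('T')(C) = Mul(Rational(1, 5), Add(C, Mul(-1, C))) = Mul(Rational(1, 5), 0) = 0)
Mul(-234, Add(-27, Function('T')(16))) = Mul(-234, Add(-27, 0)) = Mul(-234, -27) = 6318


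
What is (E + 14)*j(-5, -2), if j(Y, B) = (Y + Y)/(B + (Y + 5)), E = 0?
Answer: 70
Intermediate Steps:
j(Y, B) = 2*Y/(5 + B + Y) (j(Y, B) = (2*Y)/(B + (5 + Y)) = (2*Y)/(5 + B + Y) = 2*Y/(5 + B + Y))
(E + 14)*j(-5, -2) = (0 + 14)*(2*(-5)/(5 - 2 - 5)) = 14*(2*(-5)/(-2)) = 14*(2*(-5)*(-½)) = 14*5 = 70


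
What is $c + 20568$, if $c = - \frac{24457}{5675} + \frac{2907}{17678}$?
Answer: $\frac{2063020411579}{100322650} \approx 20564.0$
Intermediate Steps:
$c = - \frac{415853621}{100322650}$ ($c = \left(-24457\right) \frac{1}{5675} + 2907 \cdot \frac{1}{17678} = - \frac{24457}{5675} + \frac{2907}{17678} = - \frac{415853621}{100322650} \approx -4.1452$)
$c + 20568 = - \frac{415853621}{100322650} + 20568 = \frac{2063020411579}{100322650}$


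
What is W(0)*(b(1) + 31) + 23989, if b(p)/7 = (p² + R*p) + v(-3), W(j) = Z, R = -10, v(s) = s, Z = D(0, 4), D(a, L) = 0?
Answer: 23989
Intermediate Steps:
Z = 0
W(j) = 0
b(p) = -21 - 70*p + 7*p² (b(p) = 7*((p² - 10*p) - 3) = 7*(-3 + p² - 10*p) = -21 - 70*p + 7*p²)
W(0)*(b(1) + 31) + 23989 = 0*((-21 - 70*1 + 7*1²) + 31) + 23989 = 0*((-21 - 70 + 7*1) + 31) + 23989 = 0*((-21 - 70 + 7) + 31) + 23989 = 0*(-84 + 31) + 23989 = 0*(-53) + 23989 = 0 + 23989 = 23989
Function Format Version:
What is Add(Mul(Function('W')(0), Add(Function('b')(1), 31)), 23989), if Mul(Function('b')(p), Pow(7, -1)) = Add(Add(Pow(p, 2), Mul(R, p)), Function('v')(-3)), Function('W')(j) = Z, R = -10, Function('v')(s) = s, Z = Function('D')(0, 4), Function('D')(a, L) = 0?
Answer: 23989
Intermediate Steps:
Z = 0
Function('W')(j) = 0
Function('b')(p) = Add(-21, Mul(-70, p), Mul(7, Pow(p, 2))) (Function('b')(p) = Mul(7, Add(Add(Pow(p, 2), Mul(-10, p)), -3)) = Mul(7, Add(-3, Pow(p, 2), Mul(-10, p))) = Add(-21, Mul(-70, p), Mul(7, Pow(p, 2))))
Add(Mul(Function('W')(0), Add(Function('b')(1), 31)), 23989) = Add(Mul(0, Add(Add(-21, Mul(-70, 1), Mul(7, Pow(1, 2))), 31)), 23989) = Add(Mul(0, Add(Add(-21, -70, Mul(7, 1)), 31)), 23989) = Add(Mul(0, Add(Add(-21, -70, 7), 31)), 23989) = Add(Mul(0, Add(-84, 31)), 23989) = Add(Mul(0, -53), 23989) = Add(0, 23989) = 23989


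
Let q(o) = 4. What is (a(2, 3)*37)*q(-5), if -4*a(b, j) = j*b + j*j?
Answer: -555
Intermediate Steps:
a(b, j) = -j²/4 - b*j/4 (a(b, j) = -(j*b + j*j)/4 = -(b*j + j²)/4 = -(j² + b*j)/4 = -j²/4 - b*j/4)
(a(2, 3)*37)*q(-5) = (-¼*3*(2 + 3)*37)*4 = (-¼*3*5*37)*4 = -15/4*37*4 = -555/4*4 = -555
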